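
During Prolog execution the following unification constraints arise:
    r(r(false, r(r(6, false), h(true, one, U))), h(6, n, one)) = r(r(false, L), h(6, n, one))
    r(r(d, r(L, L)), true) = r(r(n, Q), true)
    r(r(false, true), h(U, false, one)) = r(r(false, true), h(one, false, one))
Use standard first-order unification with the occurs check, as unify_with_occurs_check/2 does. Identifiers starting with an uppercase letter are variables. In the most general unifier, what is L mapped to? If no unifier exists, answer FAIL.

FAIL

Decompose r/2: r(false, r(r(6, false), h(true, one, U))) = r(false, L),  h(6, n, one) = h(6, n, one).
Decompose r/2: false = false,  r(r(6, false), h(true, one, U)) = L.
Delete trivial equation false = false.
Bind L := r(r(6, false), h(true, one, U)); substituting into the one remaining equation that mentions L gives: r(r(d, r(r(r(6, false), h(true, one, U)), r(r(6, false), h(true, one, U)))), true) = r(r(n, Q), true).
Delete trivial equation h(6, n, one) = h(6, n, one).
Decompose r/2: r(d, r(r(r(6, false), h(true, one, U)), r(r(6, false), h(true, one, U)))) = r(n, Q),  true = true.
Decompose r/2: d = n,  r(r(r(6, false), h(true, one, U)), r(r(6, false), h(true, one, U))) = Q.
Clash: constants d and n differ; no unifier exists.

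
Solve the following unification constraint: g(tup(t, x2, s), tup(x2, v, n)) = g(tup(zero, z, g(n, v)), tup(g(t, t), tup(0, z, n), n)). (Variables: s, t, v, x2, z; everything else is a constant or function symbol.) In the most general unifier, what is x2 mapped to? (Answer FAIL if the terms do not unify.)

Decompose g/2: tup(t, x2, s) = tup(zero, z, g(n, v)),  tup(x2, v, n) = tup(g(t, t), tup(0, z, n), n).
Decompose tup/3: t = zero,  x2 = z,  s = g(n, v).
Bind t := zero; substituting into the one remaining equation that mentions t gives: tup(x2, v, n) = tup(g(zero, zero), tup(0, z, n), n).
Bind x2 := z; substituting into the one remaining equation that mentions x2 gives: tup(z, v, n) = tup(g(zero, zero), tup(0, z, n), n).
Bind s := g(n, v); no other remaining equation mentions s.
Decompose tup/3: z = g(zero, zero),  v = tup(0, z, n),  n = n.
Bind z := g(zero, zero); substituting into the one remaining equation that mentions z gives: v = tup(0, g(zero, zero), n). Substituting into the earlier binding gives x2 := g(zero, zero).
Bind v := tup(0, g(zero, zero), n); no other remaining equation mentions v. Substituting into the earlier binding gives s := g(n, tup(0, g(zero, zero), n)).
Delete trivial equation n = n.
MGU = { t ↦ zero, x2 ↦ g(zero, zero), s ↦ g(n, tup(0, g(zero, zero), n)), z ↦ g(zero, zero), v ↦ tup(0, g(zero, zero), n) }, so x2 ↦ g(zero, zero).

g(zero, zero)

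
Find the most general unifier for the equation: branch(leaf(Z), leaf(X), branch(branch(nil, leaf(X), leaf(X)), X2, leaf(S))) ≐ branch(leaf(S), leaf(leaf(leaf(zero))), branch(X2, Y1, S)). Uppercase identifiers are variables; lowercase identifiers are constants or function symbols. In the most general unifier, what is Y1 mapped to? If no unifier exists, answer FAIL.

FAIL

Decompose branch/3: leaf(Z) ≐ leaf(S),  leaf(X) ≐ leaf(leaf(leaf(zero))),  branch(branch(nil, leaf(X), leaf(X)), X2, leaf(S)) ≐ branch(X2, Y1, S).
Decompose leaf/1: Z ≐ S.
Bind Z := S; no other remaining equation mentions Z.
Decompose leaf/1: X ≐ leaf(leaf(zero)).
Bind X := leaf(leaf(zero)); substituting into the remaining equation gives: branch(branch(nil, leaf(leaf(leaf(zero))), leaf(leaf(leaf(zero)))), X2, leaf(S)) ≐ branch(X2, Y1, S).
Decompose branch/3: branch(nil, leaf(leaf(leaf(zero))), leaf(leaf(leaf(zero)))) ≐ X2,  X2 ≐ Y1,  leaf(S) ≐ S.
Bind X2 := branch(nil, leaf(leaf(leaf(zero))), leaf(leaf(leaf(zero)))); substituting into the one remaining equation that mentions X2 gives: branch(nil, leaf(leaf(leaf(zero))), leaf(leaf(leaf(zero)))) ≐ Y1.
Bind Y1 := branch(nil, leaf(leaf(leaf(zero))), leaf(leaf(leaf(zero)))); no other remaining equation mentions Y1.
Occurs check fails: S occurs in leaf(S); the equation S ≐ leaf(S) has no finite solution.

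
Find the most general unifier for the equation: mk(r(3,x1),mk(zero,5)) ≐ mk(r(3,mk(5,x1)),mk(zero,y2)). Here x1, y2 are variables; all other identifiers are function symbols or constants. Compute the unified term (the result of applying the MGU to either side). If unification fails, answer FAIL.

FAIL

Decompose mk/2: r(3,x1) ≐ r(3,mk(5,x1)),  mk(zero,5) ≐ mk(zero,y2).
Decompose r/2: 3 ≐ 3,  x1 ≐ mk(5,x1).
Delete trivial equation 3 ≐ 3.
Occurs check fails: x1 occurs in mk(5,x1); the equation x1 ≐ mk(5,x1) has no finite solution.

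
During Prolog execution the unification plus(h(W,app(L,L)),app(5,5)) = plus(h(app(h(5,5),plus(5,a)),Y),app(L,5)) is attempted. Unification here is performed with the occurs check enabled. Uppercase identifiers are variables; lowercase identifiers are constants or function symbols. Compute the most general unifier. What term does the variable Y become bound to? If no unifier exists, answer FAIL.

Decompose plus/2: h(W,app(L,L)) = h(app(h(5,5),plus(5,a)),Y),  app(5,5) = app(L,5).
Decompose h/2: W = app(h(5,5),plus(5,a)),  app(L,L) = Y.
Bind W := app(h(5,5),plus(5,a)); no other remaining equation mentions W.
Bind Y := app(L,L); no other remaining equation mentions Y.
Decompose app/2: 5 = L,  5 = 5.
Bind L := 5; no other remaining equation mentions L. Substituting into the earlier binding gives Y := app(5,5).
Delete trivial equation 5 = 5.
MGU = { W = app(h(5,5),plus(5,a)), Y = app(5,5), L = 5 }, so Y = app(5,5).

app(5,5)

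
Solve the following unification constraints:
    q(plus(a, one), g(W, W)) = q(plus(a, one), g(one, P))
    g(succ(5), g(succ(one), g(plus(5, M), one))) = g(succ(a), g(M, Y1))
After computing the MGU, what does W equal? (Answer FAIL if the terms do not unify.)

FAIL

Decompose q/2: plus(a, one) = plus(a, one),  g(W, W) = g(one, P).
Delete trivial equation plus(a, one) = plus(a, one).
Decompose g/2: W = one,  W = P.
Bind W := one; substituting into the one remaining equation that mentions W gives: one = P.
Bind P := one; no other remaining equation mentions P.
Decompose g/2: succ(5) = succ(a),  g(succ(one), g(plus(5, M), one)) = g(M, Y1).
Decompose succ/1: 5 = a.
Clash: constants 5 and a differ; no unifier exists.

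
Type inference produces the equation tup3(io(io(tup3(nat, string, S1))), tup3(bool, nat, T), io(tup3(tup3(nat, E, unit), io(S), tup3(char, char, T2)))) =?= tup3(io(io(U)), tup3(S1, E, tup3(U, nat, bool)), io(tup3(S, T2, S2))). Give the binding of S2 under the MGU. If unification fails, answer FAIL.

Decompose tup3/3: io(io(tup3(nat, string, S1))) =?= io(io(U)),  tup3(bool, nat, T) =?= tup3(S1, E, tup3(U, nat, bool)),  io(tup3(tup3(nat, E, unit), io(S), tup3(char, char, T2))) =?= io(tup3(S, T2, S2)).
Decompose io/1: io(tup3(nat, string, S1)) =?= io(U).
Decompose io/1: tup3(nat, string, S1) =?= U.
Bind U := tup3(nat, string, S1); substituting into the one remaining equation that mentions U gives: tup3(bool, nat, T) =?= tup3(S1, E, tup3(tup3(nat, string, S1), nat, bool)).
Decompose tup3/3: bool =?= S1,  nat =?= E,  T =?= tup3(tup3(nat, string, S1), nat, bool).
Bind S1 := bool; substituting into the one remaining equation that mentions S1 gives: T =?= tup3(tup3(nat, string, bool), nat, bool). Substituting into the earlier binding gives U := tup3(nat, string, bool).
Bind E := nat; substituting into the one remaining equation that mentions E gives: io(tup3(tup3(nat, nat, unit), io(S), tup3(char, char, T2))) =?= io(tup3(S, T2, S2)).
Bind T := tup3(tup3(nat, string, bool), nat, bool); no other remaining equation mentions T.
Decompose io/1: tup3(tup3(nat, nat, unit), io(S), tup3(char, char, T2)) =?= tup3(S, T2, S2).
Decompose tup3/3: tup3(nat, nat, unit) =?= S,  io(S) =?= T2,  tup3(char, char, T2) =?= S2.
Bind S := tup3(nat, nat, unit); substituting into the one remaining equation that mentions S gives: io(tup3(nat, nat, unit)) =?= T2.
Bind T2 := io(tup3(nat, nat, unit)); substituting into the remaining equation gives: tup3(char, char, io(tup3(nat, nat, unit))) =?= S2.
Bind S2 := tup3(char, char, io(tup3(nat, nat, unit))).
MGU = { U ↦ tup3(nat, string, bool), S1 ↦ bool, E ↦ nat, T ↦ tup3(tup3(nat, string, bool), nat, bool), S ↦ tup3(nat, nat, unit), T2 ↦ io(tup3(nat, nat, unit)), S2 ↦ tup3(char, char, io(tup3(nat, nat, unit))) }, so S2 ↦ tup3(char, char, io(tup3(nat, nat, unit))).

tup3(char, char, io(tup3(nat, nat, unit)))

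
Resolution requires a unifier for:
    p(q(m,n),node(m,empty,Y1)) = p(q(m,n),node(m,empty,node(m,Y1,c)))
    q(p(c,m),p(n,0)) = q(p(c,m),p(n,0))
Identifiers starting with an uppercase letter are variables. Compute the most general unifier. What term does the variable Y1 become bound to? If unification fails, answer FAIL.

Decompose p/2: q(m,n) = q(m,n),  node(m,empty,Y1) = node(m,empty,node(m,Y1,c)).
Delete trivial equation q(m,n) = q(m,n).
Decompose node/3: m = m,  empty = empty,  Y1 = node(m,Y1,c).
Delete trivial equation m = m.
Delete trivial equation empty = empty.
Occurs check fails: Y1 occurs in node(m,Y1,c); the equation Y1 = node(m,Y1,c) has no finite solution.

FAIL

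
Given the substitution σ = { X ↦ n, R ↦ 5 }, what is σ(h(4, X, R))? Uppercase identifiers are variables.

h(4, n, 5)

Replace each occurrence of X with n.
Replace each occurrence of R with 5.
Result: h(4, n, 5).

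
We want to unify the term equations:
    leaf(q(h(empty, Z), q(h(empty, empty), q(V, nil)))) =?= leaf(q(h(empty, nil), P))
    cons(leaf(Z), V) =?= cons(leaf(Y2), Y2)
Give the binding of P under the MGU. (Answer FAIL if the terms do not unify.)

q(h(empty, empty), q(nil, nil))

Decompose leaf/1: q(h(empty, Z), q(h(empty, empty), q(V, nil))) =?= q(h(empty, nil), P).
Decompose q/2: h(empty, Z) =?= h(empty, nil),  q(h(empty, empty), q(V, nil)) =?= P.
Decompose h/2: empty =?= empty,  Z =?= nil.
Delete trivial equation empty =?= empty.
Bind Z := nil; substituting into the one remaining equation that mentions Z gives: cons(leaf(nil), V) =?= cons(leaf(Y2), Y2).
Bind P := q(h(empty, empty), q(V, nil)); no other remaining equation mentions P.
Decompose cons/2: leaf(nil) =?= leaf(Y2),  V =?= Y2.
Decompose leaf/1: nil =?= Y2.
Bind Y2 := nil; substituting into the remaining equation gives: V =?= nil.
Bind V := nil. Substituting into the earlier binding gives P := q(h(empty, empty), q(nil, nil)).
MGU = { Z := nil, P := q(h(empty, empty), q(nil, nil)), Y2 := nil, V := nil }, so P := q(h(empty, empty), q(nil, nil)).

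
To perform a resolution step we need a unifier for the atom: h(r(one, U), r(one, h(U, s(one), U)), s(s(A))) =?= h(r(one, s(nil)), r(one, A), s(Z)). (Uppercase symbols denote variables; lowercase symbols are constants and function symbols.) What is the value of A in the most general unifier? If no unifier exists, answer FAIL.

h(s(nil), s(one), s(nil))

Decompose h/3: r(one, U) =?= r(one, s(nil)),  r(one, h(U, s(one), U)) =?= r(one, A),  s(s(A)) =?= s(Z).
Decompose r/2: one =?= one,  U =?= s(nil).
Delete trivial equation one =?= one.
Bind U := s(nil); substituting into the one remaining equation that mentions U gives: r(one, h(s(nil), s(one), s(nil))) =?= r(one, A).
Decompose r/2: one =?= one,  h(s(nil), s(one), s(nil)) =?= A.
Delete trivial equation one =?= one.
Bind A := h(s(nil), s(one), s(nil)); substituting into the remaining equation gives: s(s(h(s(nil), s(one), s(nil)))) =?= s(Z).
Decompose s/1: s(h(s(nil), s(one), s(nil))) =?= Z.
Bind Z := s(h(s(nil), s(one), s(nil))).
MGU = { U := s(nil), A := h(s(nil), s(one), s(nil)), Z := s(h(s(nil), s(one), s(nil))) }, so A := h(s(nil), s(one), s(nil)).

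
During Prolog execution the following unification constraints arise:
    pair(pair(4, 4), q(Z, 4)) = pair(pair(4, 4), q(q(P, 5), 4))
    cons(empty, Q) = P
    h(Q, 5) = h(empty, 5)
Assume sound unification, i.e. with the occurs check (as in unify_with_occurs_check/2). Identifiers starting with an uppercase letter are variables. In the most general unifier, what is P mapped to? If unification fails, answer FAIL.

cons(empty, empty)

Decompose pair/2: pair(4, 4) = pair(4, 4),  q(Z, 4) = q(q(P, 5), 4).
Delete trivial equation pair(4, 4) = pair(4, 4).
Decompose q/2: Z = q(P, 5),  4 = 4.
Bind Z := q(P, 5); no other remaining equation mentions Z.
Delete trivial equation 4 = 4.
Bind P := cons(empty, Q); no other remaining equation mentions P. Substituting into the earlier binding gives Z := q(cons(empty, Q), 5).
Decompose h/2: Q = empty,  5 = 5.
Bind Q := empty; no other remaining equation mentions Q. Substituting into the earlier bindings gives Z := q(cons(empty, empty), 5), P := cons(empty, empty).
Delete trivial equation 5 = 5.
MGU = { Z -> q(cons(empty, empty), 5), P -> cons(empty, empty), Q -> empty }, so P -> cons(empty, empty).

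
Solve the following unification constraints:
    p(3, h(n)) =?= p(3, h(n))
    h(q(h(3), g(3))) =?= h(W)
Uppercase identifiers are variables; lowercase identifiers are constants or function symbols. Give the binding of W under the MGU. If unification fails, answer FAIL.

q(h(3), g(3))

Delete trivial equation p(3, h(n)) =?= p(3, h(n)).
Decompose h/1: q(h(3), g(3)) =?= W.
Bind W := q(h(3), g(3)).
MGU = { W ↦ q(h(3), g(3)) }, so W ↦ q(h(3), g(3)).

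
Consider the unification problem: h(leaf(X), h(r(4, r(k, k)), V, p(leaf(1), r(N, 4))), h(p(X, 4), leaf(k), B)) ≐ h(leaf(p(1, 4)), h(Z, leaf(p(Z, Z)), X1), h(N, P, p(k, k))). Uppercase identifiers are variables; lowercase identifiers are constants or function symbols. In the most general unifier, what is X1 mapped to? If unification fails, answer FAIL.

Decompose h/3: leaf(X) ≐ leaf(p(1, 4)),  h(r(4, r(k, k)), V, p(leaf(1), r(N, 4))) ≐ h(Z, leaf(p(Z, Z)), X1),  h(p(X, 4), leaf(k), B) ≐ h(N, P, p(k, k)).
Decompose leaf/1: X ≐ p(1, 4).
Bind X := p(1, 4); substituting into the one remaining equation that mentions X gives: h(p(p(1, 4), 4), leaf(k), B) ≐ h(N, P, p(k, k)).
Decompose h/3: r(4, r(k, k)) ≐ Z,  V ≐ leaf(p(Z, Z)),  p(leaf(1), r(N, 4)) ≐ X1.
Bind Z := r(4, r(k, k)); substituting into the one remaining equation that mentions Z gives: V ≐ leaf(p(r(4, r(k, k)), r(4, r(k, k)))).
Bind V := leaf(p(r(4, r(k, k)), r(4, r(k, k)))); no other remaining equation mentions V.
Bind X1 := p(leaf(1), r(N, 4)); no other remaining equation mentions X1.
Decompose h/3: p(p(1, 4), 4) ≐ N,  leaf(k) ≐ P,  B ≐ p(k, k).
Bind N := p(p(1, 4), 4); no other remaining equation mentions N. Substituting into the earlier binding gives X1 := p(leaf(1), r(p(p(1, 4), 4), 4)).
Bind P := leaf(k); no other remaining equation mentions P.
Bind B := p(k, k).
MGU = { X := p(1, 4), Z := r(4, r(k, k)), V := leaf(p(r(4, r(k, k)), r(4, r(k, k)))), X1 := p(leaf(1), r(p(p(1, 4), 4), 4)), N := p(p(1, 4), 4), P := leaf(k), B := p(k, k) }, so X1 := p(leaf(1), r(p(p(1, 4), 4), 4)).

p(leaf(1), r(p(p(1, 4), 4), 4))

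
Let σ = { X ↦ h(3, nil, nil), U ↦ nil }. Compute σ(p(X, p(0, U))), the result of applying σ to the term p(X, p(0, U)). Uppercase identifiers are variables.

Replace each occurrence of X with h(3, nil, nil).
Replace each occurrence of U with nil.
Result: p(h(3, nil, nil), p(0, nil)).

p(h(3, nil, nil), p(0, nil))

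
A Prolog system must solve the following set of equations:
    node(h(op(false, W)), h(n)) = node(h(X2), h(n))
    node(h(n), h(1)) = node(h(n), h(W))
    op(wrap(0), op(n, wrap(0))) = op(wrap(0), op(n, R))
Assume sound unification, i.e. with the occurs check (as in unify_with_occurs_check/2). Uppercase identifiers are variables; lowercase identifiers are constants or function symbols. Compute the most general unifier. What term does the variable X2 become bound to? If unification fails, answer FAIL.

op(false, 1)

Decompose node/2: h(op(false, W)) = h(X2),  h(n) = h(n).
Decompose h/1: op(false, W) = X2.
Bind X2 := op(false, W); no other remaining equation mentions X2.
Delete trivial equation h(n) = h(n).
Decompose node/2: h(n) = h(n),  h(1) = h(W).
Delete trivial equation h(n) = h(n).
Decompose h/1: 1 = W.
Bind W := 1; no other remaining equation mentions W. Substituting into the earlier binding gives X2 := op(false, 1).
Decompose op/2: wrap(0) = wrap(0),  op(n, wrap(0)) = op(n, R).
Delete trivial equation wrap(0) = wrap(0).
Decompose op/2: n = n,  wrap(0) = R.
Delete trivial equation n = n.
Bind R := wrap(0).
MGU = { X2 ↦ op(false, 1), W ↦ 1, R ↦ wrap(0) }, so X2 ↦ op(false, 1).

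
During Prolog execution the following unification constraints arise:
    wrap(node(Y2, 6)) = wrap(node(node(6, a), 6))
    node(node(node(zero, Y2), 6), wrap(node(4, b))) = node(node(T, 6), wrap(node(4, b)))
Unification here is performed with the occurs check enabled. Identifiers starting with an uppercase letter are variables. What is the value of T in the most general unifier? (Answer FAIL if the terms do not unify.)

Decompose wrap/1: node(Y2, 6) = node(node(6, a), 6).
Decompose node/2: Y2 = node(6, a),  6 = 6.
Bind Y2 := node(6, a); substituting into the one remaining equation that mentions Y2 gives: node(node(node(zero, node(6, a)), 6), wrap(node(4, b))) = node(node(T, 6), wrap(node(4, b))).
Delete trivial equation 6 = 6.
Decompose node/2: node(node(zero, node(6, a)), 6) = node(T, 6),  wrap(node(4, b)) = wrap(node(4, b)).
Decompose node/2: node(zero, node(6, a)) = T,  6 = 6.
Bind T := node(zero, node(6, a)); no other remaining equation mentions T.
Delete trivial equation 6 = 6.
Delete trivial equation wrap(node(4, b)) = wrap(node(4, b)).
MGU = { Y2 -> node(6, a), T -> node(zero, node(6, a)) }, so T -> node(zero, node(6, a)).

node(zero, node(6, a))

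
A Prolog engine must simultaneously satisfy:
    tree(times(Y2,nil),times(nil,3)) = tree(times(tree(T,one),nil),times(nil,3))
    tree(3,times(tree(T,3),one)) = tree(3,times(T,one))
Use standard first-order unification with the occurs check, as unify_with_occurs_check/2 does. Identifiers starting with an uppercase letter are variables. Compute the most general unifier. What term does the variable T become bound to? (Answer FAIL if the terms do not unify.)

Decompose tree/2: times(Y2,nil) = times(tree(T,one),nil),  times(nil,3) = times(nil,3).
Decompose times/2: Y2 = tree(T,one),  nil = nil.
Bind Y2 := tree(T,one); no other remaining equation mentions Y2.
Delete trivial equation nil = nil.
Delete trivial equation times(nil,3) = times(nil,3).
Decompose tree/2: 3 = 3,  times(tree(T,3),one) = times(T,one).
Delete trivial equation 3 = 3.
Decompose times/2: tree(T,3) = T,  one = one.
Occurs check fails: T occurs in tree(T,3); the equation T = tree(T,3) has no finite solution.

FAIL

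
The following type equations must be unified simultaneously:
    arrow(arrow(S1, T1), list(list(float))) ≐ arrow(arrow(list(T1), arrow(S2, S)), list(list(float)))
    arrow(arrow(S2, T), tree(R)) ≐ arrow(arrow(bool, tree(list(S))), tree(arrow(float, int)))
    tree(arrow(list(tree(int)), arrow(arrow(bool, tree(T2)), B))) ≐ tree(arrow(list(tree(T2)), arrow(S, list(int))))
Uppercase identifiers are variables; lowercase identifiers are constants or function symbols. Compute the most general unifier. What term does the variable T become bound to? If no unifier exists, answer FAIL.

tree(list(arrow(bool, tree(int))))

Decompose arrow/2: arrow(S1, T1) ≐ arrow(list(T1), arrow(S2, S)),  list(list(float)) ≐ list(list(float)).
Decompose arrow/2: S1 ≐ list(T1),  T1 ≐ arrow(S2, S).
Bind S1 := list(T1); no other remaining equation mentions S1.
Bind T1 := arrow(S2, S); no other remaining equation mentions T1. Substituting into the earlier binding gives S1 := list(arrow(S2, S)).
Delete trivial equation list(list(float)) ≐ list(list(float)).
Decompose arrow/2: arrow(S2, T) ≐ arrow(bool, tree(list(S))),  tree(R) ≐ tree(arrow(float, int)).
Decompose arrow/2: S2 ≐ bool,  T ≐ tree(list(S)).
Bind S2 := bool; no other remaining equation mentions S2. Substituting into the earlier bindings gives S1 := list(arrow(bool, S)), T1 := arrow(bool, S).
Bind T := tree(list(S)); no other remaining equation mentions T.
Decompose tree/1: R ≐ arrow(float, int).
Bind R := arrow(float, int); no other remaining equation mentions R.
Decompose tree/1: arrow(list(tree(int)), arrow(arrow(bool, tree(T2)), B)) ≐ arrow(list(tree(T2)), arrow(S, list(int))).
Decompose arrow/2: list(tree(int)) ≐ list(tree(T2)),  arrow(arrow(bool, tree(T2)), B) ≐ arrow(S, list(int)).
Decompose list/1: tree(int) ≐ tree(T2).
Decompose tree/1: int ≐ T2.
Bind T2 := int; substituting into the remaining equation gives: arrow(arrow(bool, tree(int)), B) ≐ arrow(S, list(int)).
Decompose arrow/2: arrow(bool, tree(int)) ≐ S,  B ≐ list(int).
Bind S := arrow(bool, tree(int)); no other remaining equation mentions S. Substituting into the earlier bindings gives S1 := list(arrow(bool, arrow(bool, tree(int)))), T1 := arrow(bool, arrow(bool, tree(int))), T := tree(list(arrow(bool, tree(int)))).
Bind B := list(int).
MGU = { S1 -> list(arrow(bool, arrow(bool, tree(int)))), T1 -> arrow(bool, arrow(bool, tree(int))), S2 -> bool, T -> tree(list(arrow(bool, tree(int)))), R -> arrow(float, int), T2 -> int, S -> arrow(bool, tree(int)), B -> list(int) }, so T -> tree(list(arrow(bool, tree(int)))).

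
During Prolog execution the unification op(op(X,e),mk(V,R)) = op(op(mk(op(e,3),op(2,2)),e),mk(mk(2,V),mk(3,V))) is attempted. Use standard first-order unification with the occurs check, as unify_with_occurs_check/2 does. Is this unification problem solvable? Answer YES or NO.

Decompose op/2: op(X,e) = op(mk(op(e,3),op(2,2)),e),  mk(V,R) = mk(mk(2,V),mk(3,V)).
Decompose op/2: X = mk(op(e,3),op(2,2)),  e = e.
Bind X := mk(op(e,3),op(2,2)); no other remaining equation mentions X.
Delete trivial equation e = e.
Decompose mk/2: V = mk(2,V),  R = mk(3,V).
Occurs check fails: V occurs in mk(2,V); the equation V = mk(2,V) has no finite solution.

NO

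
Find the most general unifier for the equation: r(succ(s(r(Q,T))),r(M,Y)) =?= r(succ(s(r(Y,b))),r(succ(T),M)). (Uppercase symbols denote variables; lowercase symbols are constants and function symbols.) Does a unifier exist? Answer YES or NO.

YES

Decompose r/2: succ(s(r(Q,T))) =?= succ(s(r(Y,b))),  r(M,Y) =?= r(succ(T),M).
Decompose succ/1: s(r(Q,T)) =?= s(r(Y,b)).
Decompose s/1: r(Q,T) =?= r(Y,b).
Decompose r/2: Q =?= Y,  T =?= b.
Bind Q := Y; no other remaining equation mentions Q.
Bind T := b; substituting into the remaining equation gives: r(M,Y) =?= r(succ(b),M).
Decompose r/2: M =?= succ(b),  Y =?= M.
Bind M := succ(b); substituting into the remaining equation gives: Y =?= succ(b).
Bind Y := succ(b). Substituting into the earlier binding gives Q := succ(b).
No equations remain and no clash or occurs-check failure arose, so a unifier exists.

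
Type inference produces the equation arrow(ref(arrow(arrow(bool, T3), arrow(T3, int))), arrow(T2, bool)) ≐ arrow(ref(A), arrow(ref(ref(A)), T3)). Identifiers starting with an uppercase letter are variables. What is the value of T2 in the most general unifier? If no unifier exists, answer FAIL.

ref(ref(arrow(arrow(bool, bool), arrow(bool, int))))

Decompose arrow/2: ref(arrow(arrow(bool, T3), arrow(T3, int))) ≐ ref(A),  arrow(T2, bool) ≐ arrow(ref(ref(A)), T3).
Decompose ref/1: arrow(arrow(bool, T3), arrow(T3, int)) ≐ A.
Bind A := arrow(arrow(bool, T3), arrow(T3, int)); substituting into the remaining equation gives: arrow(T2, bool) ≐ arrow(ref(ref(arrow(arrow(bool, T3), arrow(T3, int)))), T3).
Decompose arrow/2: T2 ≐ ref(ref(arrow(arrow(bool, T3), arrow(T3, int)))),  bool ≐ T3.
Bind T2 := ref(ref(arrow(arrow(bool, T3), arrow(T3, int)))); no other remaining equation mentions T2.
Bind T3 := bool. Substituting into the earlier bindings gives A := arrow(arrow(bool, bool), arrow(bool, int)), T2 := ref(ref(arrow(arrow(bool, bool), arrow(bool, int)))).
MGU = { A := arrow(arrow(bool, bool), arrow(bool, int)), T2 := ref(ref(arrow(arrow(bool, bool), arrow(bool, int)))), T3 := bool }, so T2 := ref(ref(arrow(arrow(bool, bool), arrow(bool, int)))).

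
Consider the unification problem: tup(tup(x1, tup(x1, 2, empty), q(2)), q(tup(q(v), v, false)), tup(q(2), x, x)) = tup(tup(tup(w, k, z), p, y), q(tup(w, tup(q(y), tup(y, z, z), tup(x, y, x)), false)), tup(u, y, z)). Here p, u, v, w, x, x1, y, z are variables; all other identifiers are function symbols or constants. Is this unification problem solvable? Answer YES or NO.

Decompose tup/3: tup(x1, tup(x1, 2, empty), q(2)) = tup(tup(w, k, z), p, y),  q(tup(q(v), v, false)) = q(tup(w, tup(q(y), tup(y, z, z), tup(x, y, x)), false)),  tup(q(2), x, x) = tup(u, y, z).
Decompose tup/3: x1 = tup(w, k, z),  tup(x1, 2, empty) = p,  q(2) = y.
Bind x1 := tup(w, k, z); substituting into the one remaining equation that mentions x1 gives: tup(tup(w, k, z), 2, empty) = p.
Bind p := tup(tup(w, k, z), 2, empty); no other remaining equation mentions p.
Bind y := q(2); substituting into the remaining equations gives: q(tup(q(v), v, false)) = q(tup(w, tup(q(q(2)), tup(q(2), z, z), tup(x, q(2), x)), false)),  tup(q(2), x, x) = tup(u, q(2), z).
Decompose q/1: tup(q(v), v, false) = tup(w, tup(q(q(2)), tup(q(2), z, z), tup(x, q(2), x)), false).
Decompose tup/3: q(v) = w,  v = tup(q(q(2)), tup(q(2), z, z), tup(x, q(2), x)),  false = false.
Bind w := q(v); no other remaining equation mentions w. Substituting into the earlier bindings gives x1 := tup(q(v), k, z), p := tup(tup(q(v), k, z), 2, empty).
Bind v := tup(q(q(2)), tup(q(2), z, z), tup(x, q(2), x)); no other remaining equation mentions v. Substituting into the earlier bindings gives x1 := tup(q(tup(q(q(2)), tup(q(2), z, z), tup(x, q(2), x))), k, z), p := tup(tup(q(tup(q(q(2)), tup(q(2), z, z), tup(x, q(2), x))), k, z), 2, empty), w := q(tup(q(q(2)), tup(q(2), z, z), tup(x, q(2), x))).
Delete trivial equation false = false.
Decompose tup/3: q(2) = u,  x = q(2),  x = z.
Bind u := q(2); no other remaining equation mentions u.
Bind x := q(2); substituting into the remaining equation gives: q(2) = z. Substituting into the earlier bindings gives x1 := tup(q(tup(q(q(2)), tup(q(2), z, z), tup(q(2), q(2), q(2)))), k, z), p := tup(tup(q(tup(q(q(2)), tup(q(2), z, z), tup(q(2), q(2), q(2)))), k, z), 2, empty), w := q(tup(q(q(2)), tup(q(2), z, z), tup(q(2), q(2), q(2)))), v := tup(q(q(2)), tup(q(2), z, z), tup(q(2), q(2), q(2))).
Bind z := q(2). Substituting into the earlier bindings gives x1 := tup(q(tup(q(q(2)), tup(q(2), q(2), q(2)), tup(q(2), q(2), q(2)))), k, q(2)), p := tup(tup(q(tup(q(q(2)), tup(q(2), q(2), q(2)), tup(q(2), q(2), q(2)))), k, q(2)), 2, empty), w := q(tup(q(q(2)), tup(q(2), q(2), q(2)), tup(q(2), q(2), q(2)))), v := tup(q(q(2)), tup(q(2), q(2), q(2)), tup(q(2), q(2), q(2))).
No equations remain and no clash or occurs-check failure arose, so a unifier exists.

YES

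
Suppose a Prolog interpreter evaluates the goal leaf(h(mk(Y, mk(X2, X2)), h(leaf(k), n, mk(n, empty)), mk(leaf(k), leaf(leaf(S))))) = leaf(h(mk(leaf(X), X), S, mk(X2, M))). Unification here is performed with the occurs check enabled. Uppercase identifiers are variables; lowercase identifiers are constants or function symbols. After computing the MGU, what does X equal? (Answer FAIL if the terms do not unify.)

Decompose leaf/1: h(mk(Y, mk(X2, X2)), h(leaf(k), n, mk(n, empty)), mk(leaf(k), leaf(leaf(S)))) = h(mk(leaf(X), X), S, mk(X2, M)).
Decompose h/3: mk(Y, mk(X2, X2)) = mk(leaf(X), X),  h(leaf(k), n, mk(n, empty)) = S,  mk(leaf(k), leaf(leaf(S))) = mk(X2, M).
Decompose mk/2: Y = leaf(X),  mk(X2, X2) = X.
Bind Y := leaf(X); no other remaining equation mentions Y.
Bind X := mk(X2, X2); no other remaining equation mentions X. Substituting into the earlier binding gives Y := leaf(mk(X2, X2)).
Bind S := h(leaf(k), n, mk(n, empty)); substituting into the remaining equation gives: mk(leaf(k), leaf(leaf(h(leaf(k), n, mk(n, empty))))) = mk(X2, M).
Decompose mk/2: leaf(k) = X2,  leaf(leaf(h(leaf(k), n, mk(n, empty)))) = M.
Bind X2 := leaf(k); no other remaining equation mentions X2. Substituting into the earlier bindings gives Y := leaf(mk(leaf(k), leaf(k))), X := mk(leaf(k), leaf(k)).
Bind M := leaf(leaf(h(leaf(k), n, mk(n, empty)))).
MGU = { Y -> leaf(mk(leaf(k), leaf(k))), X -> mk(leaf(k), leaf(k)), S -> h(leaf(k), n, mk(n, empty)), X2 -> leaf(k), M -> leaf(leaf(h(leaf(k), n, mk(n, empty)))) }, so X -> mk(leaf(k), leaf(k)).

mk(leaf(k), leaf(k))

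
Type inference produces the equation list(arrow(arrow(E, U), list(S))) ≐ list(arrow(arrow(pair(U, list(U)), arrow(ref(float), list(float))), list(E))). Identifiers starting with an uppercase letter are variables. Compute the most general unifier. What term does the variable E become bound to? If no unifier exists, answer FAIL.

pair(arrow(ref(float), list(float)), list(arrow(ref(float), list(float))))

Decompose list/1: arrow(arrow(E, U), list(S)) ≐ arrow(arrow(pair(U, list(U)), arrow(ref(float), list(float))), list(E)).
Decompose arrow/2: arrow(E, U) ≐ arrow(pair(U, list(U)), arrow(ref(float), list(float))),  list(S) ≐ list(E).
Decompose arrow/2: E ≐ pair(U, list(U)),  U ≐ arrow(ref(float), list(float)).
Bind E := pair(U, list(U)); substituting into the one remaining equation that mentions E gives: list(S) ≐ list(pair(U, list(U))).
Bind U := arrow(ref(float), list(float)); substituting into the remaining equation gives: list(S) ≐ list(pair(arrow(ref(float), list(float)), list(arrow(ref(float), list(float))))). Substituting into the earlier binding gives E := pair(arrow(ref(float), list(float)), list(arrow(ref(float), list(float)))).
Decompose list/1: S ≐ pair(arrow(ref(float), list(float)), list(arrow(ref(float), list(float)))).
Bind S := pair(arrow(ref(float), list(float)), list(arrow(ref(float), list(float)))).
MGU = { E := pair(arrow(ref(float), list(float)), list(arrow(ref(float), list(float)))), U := arrow(ref(float), list(float)), S := pair(arrow(ref(float), list(float)), list(arrow(ref(float), list(float)))) }, so E := pair(arrow(ref(float), list(float)), list(arrow(ref(float), list(float)))).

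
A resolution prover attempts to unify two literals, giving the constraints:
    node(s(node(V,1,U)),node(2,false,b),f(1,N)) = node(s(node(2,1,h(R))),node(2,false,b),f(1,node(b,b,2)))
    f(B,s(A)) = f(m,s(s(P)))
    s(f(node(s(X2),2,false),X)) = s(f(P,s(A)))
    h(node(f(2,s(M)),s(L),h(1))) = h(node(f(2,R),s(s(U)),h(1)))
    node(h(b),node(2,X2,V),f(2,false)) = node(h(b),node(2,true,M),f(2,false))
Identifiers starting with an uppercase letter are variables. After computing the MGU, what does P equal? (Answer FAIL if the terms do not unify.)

Decompose node/3: s(node(V,1,U)) = s(node(2,1,h(R))),  node(2,false,b) = node(2,false,b),  f(1,N) = f(1,node(b,b,2)).
Decompose s/1: node(V,1,U) = node(2,1,h(R)).
Decompose node/3: V = 2,  1 = 1,  U = h(R).
Bind V := 2; substituting into the one remaining equation that mentions V gives: node(h(b),node(2,X2,2),f(2,false)) = node(h(b),node(2,true,M),f(2,false)).
Delete trivial equation 1 = 1.
Bind U := h(R); substituting into the one remaining equation that mentions U gives: h(node(f(2,s(M)),s(L),h(1))) = h(node(f(2,R),s(s(h(R))),h(1))).
Delete trivial equation node(2,false,b) = node(2,false,b).
Decompose f/2: 1 = 1,  N = node(b,b,2).
Delete trivial equation 1 = 1.
Bind N := node(b,b,2); no other remaining equation mentions N.
Decompose f/2: B = m,  s(A) = s(s(P)).
Bind B := m; no other remaining equation mentions B.
Decompose s/1: A = s(P).
Bind A := s(P); substituting into the one remaining equation that mentions A gives: s(f(node(s(X2),2,false),X)) = s(f(P,s(s(P)))).
Decompose s/1: f(node(s(X2),2,false),X) = f(P,s(s(P))).
Decompose f/2: node(s(X2),2,false) = P,  X = s(s(P)).
Bind P := node(s(X2),2,false); substituting into the one remaining equation that mentions P gives: X = s(s(node(s(X2),2,false))). Substituting into the earlier binding gives A := s(node(s(X2),2,false)).
Bind X := s(s(node(s(X2),2,false))); no other remaining equation mentions X.
Decompose h/1: node(f(2,s(M)),s(L),h(1)) = node(f(2,R),s(s(h(R))),h(1)).
Decompose node/3: f(2,s(M)) = f(2,R),  s(L) = s(s(h(R))),  h(1) = h(1).
Decompose f/2: 2 = 2,  s(M) = R.
Delete trivial equation 2 = 2.
Bind R := s(M); substituting into the one remaining equation that mentions R gives: s(L) = s(s(h(s(M)))). Substituting into the earlier binding gives U := h(s(M)).
Decompose s/1: L = s(h(s(M))).
Bind L := s(h(s(M))); no other remaining equation mentions L.
Delete trivial equation h(1) = h(1).
Decompose node/3: h(b) = h(b),  node(2,X2,2) = node(2,true,M),  f(2,false) = f(2,false).
Delete trivial equation h(b) = h(b).
Decompose node/3: 2 = 2,  X2 = true,  2 = M.
Delete trivial equation 2 = 2.
Bind X2 := true; no other remaining equation mentions X2. Substituting into the earlier bindings gives A := s(node(s(true),2,false)), P := node(s(true),2,false), X := s(s(node(s(true),2,false))).
Bind M := 2; no other remaining equation mentions M. Substituting into the earlier bindings gives U := h(s(2)), R := s(2), L := s(h(s(2))).
Delete trivial equation f(2,false) = f(2,false).
MGU = { V -> 2, U -> h(s(2)), N -> node(b,b,2), B -> m, A -> s(node(s(true),2,false)), P -> node(s(true),2,false), X -> s(s(node(s(true),2,false))), R -> s(2), L -> s(h(s(2))), X2 -> true, M -> 2 }, so P -> node(s(true),2,false).

node(s(true),2,false)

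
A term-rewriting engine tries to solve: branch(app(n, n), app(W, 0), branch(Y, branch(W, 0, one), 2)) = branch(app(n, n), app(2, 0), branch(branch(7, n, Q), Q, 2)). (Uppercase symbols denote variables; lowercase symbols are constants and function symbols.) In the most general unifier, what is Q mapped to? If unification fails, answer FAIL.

Decompose branch/3: app(n, n) = app(n, n),  app(W, 0) = app(2, 0),  branch(Y, branch(W, 0, one), 2) = branch(branch(7, n, Q), Q, 2).
Delete trivial equation app(n, n) = app(n, n).
Decompose app/2: W = 2,  0 = 0.
Bind W := 2; substituting into the one remaining equation that mentions W gives: branch(Y, branch(2, 0, one), 2) = branch(branch(7, n, Q), Q, 2).
Delete trivial equation 0 = 0.
Decompose branch/3: Y = branch(7, n, Q),  branch(2, 0, one) = Q,  2 = 2.
Bind Y := branch(7, n, Q); no other remaining equation mentions Y.
Bind Q := branch(2, 0, one); no other remaining equation mentions Q. Substituting into the earlier binding gives Y := branch(7, n, branch(2, 0, one)).
Delete trivial equation 2 = 2.
MGU = { W ↦ 2, Y ↦ branch(7, n, branch(2, 0, one)), Q ↦ branch(2, 0, one) }, so Q ↦ branch(2, 0, one).

branch(2, 0, one)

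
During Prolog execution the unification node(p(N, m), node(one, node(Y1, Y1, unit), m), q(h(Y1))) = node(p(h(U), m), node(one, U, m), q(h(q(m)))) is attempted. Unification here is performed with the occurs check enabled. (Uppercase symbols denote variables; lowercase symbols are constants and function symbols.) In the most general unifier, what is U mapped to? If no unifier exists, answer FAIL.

Decompose node/3: p(N, m) = p(h(U), m),  node(one, node(Y1, Y1, unit), m) = node(one, U, m),  q(h(Y1)) = q(h(q(m))).
Decompose p/2: N = h(U),  m = m.
Bind N := h(U); no other remaining equation mentions N.
Delete trivial equation m = m.
Decompose node/3: one = one,  node(Y1, Y1, unit) = U,  m = m.
Delete trivial equation one = one.
Bind U := node(Y1, Y1, unit); no other remaining equation mentions U. Substituting into the earlier binding gives N := h(node(Y1, Y1, unit)).
Delete trivial equation m = m.
Decompose q/1: h(Y1) = h(q(m)).
Decompose h/1: Y1 = q(m).
Bind Y1 := q(m). Substituting into the earlier bindings gives N := h(node(q(m), q(m), unit)), U := node(q(m), q(m), unit).
MGU = { N = h(node(q(m), q(m), unit)), U = node(q(m), q(m), unit), Y1 = q(m) }, so U = node(q(m), q(m), unit).

node(q(m), q(m), unit)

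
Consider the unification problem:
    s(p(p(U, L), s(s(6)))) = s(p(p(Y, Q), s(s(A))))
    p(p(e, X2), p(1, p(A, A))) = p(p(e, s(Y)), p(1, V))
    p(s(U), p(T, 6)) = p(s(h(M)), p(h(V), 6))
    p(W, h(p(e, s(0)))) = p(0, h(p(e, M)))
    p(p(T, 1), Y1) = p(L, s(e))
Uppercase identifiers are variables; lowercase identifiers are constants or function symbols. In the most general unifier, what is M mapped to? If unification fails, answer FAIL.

s(0)

Decompose s/1: p(p(U, L), s(s(6))) = p(p(Y, Q), s(s(A))).
Decompose p/2: p(U, L) = p(Y, Q),  s(s(6)) = s(s(A)).
Decompose p/2: U = Y,  L = Q.
Bind U := Y; substituting into the one remaining equation that mentions U gives: p(s(Y), p(T, 6)) = p(s(h(M)), p(h(V), 6)).
Bind L := Q; substituting into the one remaining equation that mentions L gives: p(p(T, 1), Y1) = p(Q, s(e)).
Decompose s/1: s(6) = s(A).
Decompose s/1: 6 = A.
Bind A := 6; substituting into the one remaining equation that mentions A gives: p(p(e, X2), p(1, p(6, 6))) = p(p(e, s(Y)), p(1, V)).
Decompose p/2: p(e, X2) = p(e, s(Y)),  p(1, p(6, 6)) = p(1, V).
Decompose p/2: e = e,  X2 = s(Y).
Delete trivial equation e = e.
Bind X2 := s(Y); no other remaining equation mentions X2.
Decompose p/2: 1 = 1,  p(6, 6) = V.
Delete trivial equation 1 = 1.
Bind V := p(6, 6); substituting into the one remaining equation that mentions V gives: p(s(Y), p(T, 6)) = p(s(h(M)), p(h(p(6, 6)), 6)).
Decompose p/2: s(Y) = s(h(M)),  p(T, 6) = p(h(p(6, 6)), 6).
Decompose s/1: Y = h(M).
Bind Y := h(M); no other remaining equation mentions Y. Substituting into the earlier bindings gives U := h(M), X2 := s(h(M)).
Decompose p/2: T = h(p(6, 6)),  6 = 6.
Bind T := h(p(6, 6)); substituting into the one remaining equation that mentions T gives: p(p(h(p(6, 6)), 1), Y1) = p(Q, s(e)).
Delete trivial equation 6 = 6.
Decompose p/2: W = 0,  h(p(e, s(0))) = h(p(e, M)).
Bind W := 0; no other remaining equation mentions W.
Decompose h/1: p(e, s(0)) = p(e, M).
Decompose p/2: e = e,  s(0) = M.
Delete trivial equation e = e.
Bind M := s(0); no other remaining equation mentions M. Substituting into the earlier bindings gives U := h(s(0)), X2 := s(h(s(0))), Y := h(s(0)).
Decompose p/2: p(h(p(6, 6)), 1) = Q,  Y1 = s(e).
Bind Q := p(h(p(6, 6)), 1); no other remaining equation mentions Q. Substituting into the earlier binding gives L := p(h(p(6, 6)), 1).
Bind Y1 := s(e).
MGU = { U -> h(s(0)), L -> p(h(p(6, 6)), 1), A -> 6, X2 -> s(h(s(0))), V -> p(6, 6), Y -> h(s(0)), T -> h(p(6, 6)), W -> 0, M -> s(0), Q -> p(h(p(6, 6)), 1), Y1 -> s(e) }, so M -> s(0).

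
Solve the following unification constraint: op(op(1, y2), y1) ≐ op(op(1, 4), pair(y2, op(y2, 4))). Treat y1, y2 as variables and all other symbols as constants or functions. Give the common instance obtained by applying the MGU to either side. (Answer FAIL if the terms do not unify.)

Decompose op/2: op(1, y2) ≐ op(1, 4),  y1 ≐ pair(y2, op(y2, 4)).
Decompose op/2: 1 ≐ 1,  y2 ≐ 4.
Delete trivial equation 1 ≐ 1.
Bind y2 := 4; substituting into the remaining equation gives: y1 ≐ pair(4, op(4, 4)).
Bind y1 := pair(4, op(4, 4)).
Applying the MGU to either side gives op(op(1, 4), pair(4, op(4, 4))).

op(op(1, 4), pair(4, op(4, 4)))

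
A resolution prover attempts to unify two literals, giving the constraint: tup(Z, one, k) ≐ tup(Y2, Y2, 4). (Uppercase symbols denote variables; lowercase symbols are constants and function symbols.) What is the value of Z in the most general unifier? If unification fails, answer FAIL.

Decompose tup/3: Z ≐ Y2,  one ≐ Y2,  k ≐ 4.
Bind Z := Y2; no other remaining equation mentions Z.
Bind Y2 := one; no other remaining equation mentions Y2. Substituting into the earlier binding gives Z := one.
Clash: constants k and 4 differ; no unifier exists.

FAIL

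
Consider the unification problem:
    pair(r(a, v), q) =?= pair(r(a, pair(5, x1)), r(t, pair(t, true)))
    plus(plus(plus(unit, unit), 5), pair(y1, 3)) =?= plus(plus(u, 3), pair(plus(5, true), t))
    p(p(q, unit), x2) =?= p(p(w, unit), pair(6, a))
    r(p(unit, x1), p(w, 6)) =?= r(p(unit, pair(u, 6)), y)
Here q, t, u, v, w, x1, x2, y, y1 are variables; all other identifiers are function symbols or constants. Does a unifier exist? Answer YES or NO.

NO

Decompose pair/2: r(a, v) =?= r(a, pair(5, x1)),  q =?= r(t, pair(t, true)).
Decompose r/2: a =?= a,  v =?= pair(5, x1).
Delete trivial equation a =?= a.
Bind v := pair(5, x1); no other remaining equation mentions v.
Bind q := r(t, pair(t, true)); substituting into the one remaining equation that mentions q gives: p(p(r(t, pair(t, true)), unit), x2) =?= p(p(w, unit), pair(6, a)).
Decompose plus/2: plus(plus(unit, unit), 5) =?= plus(u, 3),  pair(y1, 3) =?= pair(plus(5, true), t).
Decompose plus/2: plus(unit, unit) =?= u,  5 =?= 3.
Bind u := plus(unit, unit); substituting into the one remaining equation that mentions u gives: r(p(unit, x1), p(w, 6)) =?= r(p(unit, pair(plus(unit, unit), 6)), y).
Clash: constants 5 and 3 differ; no unifier exists.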